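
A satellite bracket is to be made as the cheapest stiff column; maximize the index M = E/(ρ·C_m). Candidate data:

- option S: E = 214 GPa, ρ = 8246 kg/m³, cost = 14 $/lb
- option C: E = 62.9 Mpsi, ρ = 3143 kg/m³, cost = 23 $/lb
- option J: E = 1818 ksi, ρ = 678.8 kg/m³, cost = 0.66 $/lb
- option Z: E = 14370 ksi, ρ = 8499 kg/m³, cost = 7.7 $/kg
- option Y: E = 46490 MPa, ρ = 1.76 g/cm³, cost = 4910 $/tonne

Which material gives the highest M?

option J

Normalizing units and computing the index:
  option S: E = 214.0 GPa, ρ = 8246 kg/m³, cost = 30.86 $/kg
  option C: E = 433.7 GPa, ρ = 3143 kg/m³, cost = 50.71 $/kg
  option J: E = 12.53 GPa, ρ = 678.8 kg/m³, cost = 1.455 $/kg
  option Z: E = 99.08 GPa, ρ = 8499 kg/m³, cost = 7.700 $/kg
  option Y: E = 46.49 GPa, ρ = 1760 kg/m³, cost = 4.910 $/kg
  option J: M = 12.7 MN·m per $
  option Y: M = 5.38 MN·m per $
  option C: M = 2.72 MN·m per $
  option Z: M = 1.51 MN·m per $
  option S: M = 0.841 MN·m per $
Option J ranks first.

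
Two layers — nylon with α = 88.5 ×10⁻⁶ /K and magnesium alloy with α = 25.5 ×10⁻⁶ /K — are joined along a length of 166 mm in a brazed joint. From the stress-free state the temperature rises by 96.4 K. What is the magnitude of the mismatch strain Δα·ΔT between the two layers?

6.07×10⁻³

Δα = |88.5 − 25.5|×10⁻⁶/K = 63.0×10⁻⁶/K.
Mismatch strain = Δα·ΔT = 63.0×10⁻⁶ × 96.4 = 6.07×10⁻³.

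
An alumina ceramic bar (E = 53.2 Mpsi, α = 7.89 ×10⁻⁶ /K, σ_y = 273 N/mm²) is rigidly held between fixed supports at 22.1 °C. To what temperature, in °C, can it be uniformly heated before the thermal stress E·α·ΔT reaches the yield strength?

116 °C

E = 53.2 Mpsi = 366.8 GPa.
σ_y = 273 N/mm² = 273.0 MPa.
E·α·ΔT = 273.0 MPa ⇒ ΔT = 273.0 / (366.8×10³ × 7.89×10⁻⁶) = 94.33 K.
T = 22.1 + 94.33 = 116.4 °C.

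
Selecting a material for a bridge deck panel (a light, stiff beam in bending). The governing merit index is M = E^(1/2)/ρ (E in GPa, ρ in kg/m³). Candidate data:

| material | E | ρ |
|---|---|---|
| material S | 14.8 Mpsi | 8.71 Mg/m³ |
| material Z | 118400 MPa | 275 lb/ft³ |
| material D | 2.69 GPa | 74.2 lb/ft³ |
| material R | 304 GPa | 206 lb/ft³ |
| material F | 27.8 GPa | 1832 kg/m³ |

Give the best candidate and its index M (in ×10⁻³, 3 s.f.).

material R, M = 5.28×10⁻³

Convert each candidate to consistent units, then evaluate M:
  material S: E = 102.0 GPa, ρ = 8710 kg/m³
  material Z: E = 118.4 GPa, ρ = 4405 kg/m³
  material D: E = 2.690 GPa, ρ = 1189 kg/m³
  material R: E = 304.0 GPa, ρ = 3300 kg/m³
  material F: E = 27.80 GPa, ρ = 1832 kg/m³
  material R: M = 5.28×10⁻³
  material F: M = 2.88×10⁻³
  material Z: M = 2.47×10⁻³
  material D: M = 1.38×10⁻³
  material S: M = 1.16×10⁻³
Material R ranks first.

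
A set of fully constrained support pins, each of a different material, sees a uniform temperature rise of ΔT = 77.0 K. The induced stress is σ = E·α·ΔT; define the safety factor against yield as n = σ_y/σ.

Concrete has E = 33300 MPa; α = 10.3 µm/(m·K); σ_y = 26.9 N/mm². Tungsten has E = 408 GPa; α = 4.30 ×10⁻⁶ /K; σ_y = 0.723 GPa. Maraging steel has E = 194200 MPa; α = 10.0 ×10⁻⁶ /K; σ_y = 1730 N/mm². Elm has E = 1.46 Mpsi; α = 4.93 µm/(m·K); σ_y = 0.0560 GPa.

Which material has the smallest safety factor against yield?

Per material, after unit conversion:
  concrete: E = 33.30, α = 10.3, σ_y = 26.90 → σ = 26.4 MPa, n = 1.02
  tungsten: E = 408.0, α = 4.30, σ_y = 723.0 → σ = 135 MPa, n = 5.35
  maraging steel: E = 194.2, α = 10.0, σ_y = 1730 → σ = 150 MPa, n = 11.6
  elm: E = 10.07, α = 4.93, σ_y = 56.00 → σ = 3.82 MPa, n = 14.7
The minimum is concrete at n = 1.02.

concrete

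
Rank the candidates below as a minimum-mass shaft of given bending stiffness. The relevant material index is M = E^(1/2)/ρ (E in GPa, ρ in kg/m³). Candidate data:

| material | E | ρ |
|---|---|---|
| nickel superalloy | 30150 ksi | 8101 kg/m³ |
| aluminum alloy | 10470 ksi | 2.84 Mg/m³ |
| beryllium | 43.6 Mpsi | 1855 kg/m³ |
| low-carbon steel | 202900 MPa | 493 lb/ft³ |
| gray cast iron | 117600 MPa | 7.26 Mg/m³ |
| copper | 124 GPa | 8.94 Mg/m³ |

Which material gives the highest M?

Putting every candidate on a common basis:
  nickel superalloy: E = 207.9 GPa, ρ = 8101 kg/m³
  aluminum alloy: E = 72.19 GPa, ρ = 2840 kg/m³
  beryllium: E = 300.6 GPa, ρ = 1855 kg/m³
  low-carbon steel: E = 202.9 GPa, ρ = 7897 kg/m³
  gray cast iron: E = 117.6 GPa, ρ = 7260 kg/m³
  copper: E = 124.0 GPa, ρ = 8940 kg/m³
  beryllium: M = 9.35×10⁻³
  aluminum alloy: M = 2.99×10⁻³
  low-carbon steel: M = 1.80×10⁻³
  nickel superalloy: M = 1.78×10⁻³
  gray cast iron: M = 1.49×10⁻³
  copper: M = 1.25×10⁻³
Beryllium ranks first.

beryllium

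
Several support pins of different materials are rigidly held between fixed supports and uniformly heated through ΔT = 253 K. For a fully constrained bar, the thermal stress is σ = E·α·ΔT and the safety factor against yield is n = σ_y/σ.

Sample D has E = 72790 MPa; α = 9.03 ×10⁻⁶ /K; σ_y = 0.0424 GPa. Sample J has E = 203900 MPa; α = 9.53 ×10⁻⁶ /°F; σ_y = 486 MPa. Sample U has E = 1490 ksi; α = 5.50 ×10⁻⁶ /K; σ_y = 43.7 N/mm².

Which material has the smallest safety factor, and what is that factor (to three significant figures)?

With everything in SI (GPa, ×10⁻⁶/K, MPa):
  sample D: E = 72.79, α = 9.03, σ_y = 42.40 → σ = 166 MPa, n = 0.255
  sample J: E = 203.9, α = 17.2, σ_y = 486.0 → σ = 885 MPa, n = 0.549
  sample U: E = 10.27, α = 5.50, σ_y = 43.70 → σ = 14.3 MPa, n = 3.06
The minimum is sample D at n = 0.255.

sample D, n = 0.255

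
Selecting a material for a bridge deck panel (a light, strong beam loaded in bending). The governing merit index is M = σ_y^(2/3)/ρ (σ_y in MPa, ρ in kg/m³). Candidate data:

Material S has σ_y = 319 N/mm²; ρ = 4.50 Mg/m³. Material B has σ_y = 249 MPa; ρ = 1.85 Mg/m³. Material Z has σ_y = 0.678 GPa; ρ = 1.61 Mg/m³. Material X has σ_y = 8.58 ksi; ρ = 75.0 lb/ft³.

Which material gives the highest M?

material Z

In SI units:
  material S: σ_y = 319.0 MPa, ρ = 4500 kg/m³
  material B: σ_y = 249.0 MPa, ρ = 1850 kg/m³
  material Z: σ_y = 678.0 MPa, ρ = 1610 kg/m³
  material X: σ_y = 59.16 MPa, ρ = 1201 kg/m³
  material Z: M = 47.9×10⁻³
  material B: M = 21.4×10⁻³
  material X: M = 12.6×10⁻³
  material S: M = 10.4×10⁻³
Material Z has the largest M.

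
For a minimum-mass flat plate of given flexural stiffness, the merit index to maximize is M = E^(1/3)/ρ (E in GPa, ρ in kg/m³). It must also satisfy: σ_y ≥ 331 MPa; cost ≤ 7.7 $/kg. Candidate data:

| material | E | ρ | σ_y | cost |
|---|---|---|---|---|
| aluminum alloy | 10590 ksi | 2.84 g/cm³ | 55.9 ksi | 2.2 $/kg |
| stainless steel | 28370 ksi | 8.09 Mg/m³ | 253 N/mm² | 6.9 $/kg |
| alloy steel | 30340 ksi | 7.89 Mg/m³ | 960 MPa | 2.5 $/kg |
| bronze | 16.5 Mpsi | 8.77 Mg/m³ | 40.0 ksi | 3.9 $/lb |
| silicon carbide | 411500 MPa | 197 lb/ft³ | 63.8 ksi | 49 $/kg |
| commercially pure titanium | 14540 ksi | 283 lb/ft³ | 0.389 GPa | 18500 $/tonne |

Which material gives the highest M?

aluminum alloy

Screen on constraints: σ_y ≥ 331 MPa; cost ≤ 7.7 $/kg. Survivors: aluminum alloy, alloy steel.
Convert each candidate to consistent units, then evaluate M:
  aluminum alloy: E = 73.02 GPa, ρ = 2840 kg/m³
  alloy steel: E = 209.2 GPa, ρ = 7890 kg/m³
  aluminum alloy: M = 1.47×10⁻³
  alloy steel: M = 0.752×10⁻³
Highest index: aluminum alloy.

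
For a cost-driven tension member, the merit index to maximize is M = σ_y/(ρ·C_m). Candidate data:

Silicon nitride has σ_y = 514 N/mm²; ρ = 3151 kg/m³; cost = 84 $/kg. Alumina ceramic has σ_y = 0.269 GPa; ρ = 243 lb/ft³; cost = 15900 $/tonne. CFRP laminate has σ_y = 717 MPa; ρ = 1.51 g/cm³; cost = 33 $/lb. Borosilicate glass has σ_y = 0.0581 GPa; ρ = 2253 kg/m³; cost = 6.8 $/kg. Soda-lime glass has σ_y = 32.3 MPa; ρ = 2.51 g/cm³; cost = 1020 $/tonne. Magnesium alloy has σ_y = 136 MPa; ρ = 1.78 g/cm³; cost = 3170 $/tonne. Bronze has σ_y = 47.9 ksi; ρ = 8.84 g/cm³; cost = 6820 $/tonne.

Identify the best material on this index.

In SI units:
  silicon nitride: σ_y = 514.0 MPa, ρ = 3151 kg/m³, cost = 84.00 $/kg
  alumina ceramic: σ_y = 269.0 MPa, ρ = 3892 kg/m³, cost = 15.90 $/kg
  CFRP laminate: σ_y = 717.0 MPa, ρ = 1510 kg/m³, cost = 72.75 $/kg
  borosilicate glass: σ_y = 58.10 MPa, ρ = 2253 kg/m³, cost = 6.800 $/kg
  soda-lime glass: σ_y = 32.30 MPa, ρ = 2510 kg/m³, cost = 1.020 $/kg
  magnesium alloy: σ_y = 136.0 MPa, ρ = 1780 kg/m³, cost = 3.170 $/kg
  bronze: σ_y = 330.3 MPa, ρ = 8840 kg/m³, cost = 6.820 $/kg
  magnesium alloy: M = 24.1 kN·m per $
  soda-lime glass: M = 12.6 kN·m per $
  CFRP laminate: M = 6.53 kN·m per $
  bronze: M = 5.48 kN·m per $
  alumina ceramic: M = 4.35 kN·m per $
  borosilicate glass: M = 3.79 kN·m per $
  silicon nitride: M = 1.94 kN·m per $
Highest index: magnesium alloy.

magnesium alloy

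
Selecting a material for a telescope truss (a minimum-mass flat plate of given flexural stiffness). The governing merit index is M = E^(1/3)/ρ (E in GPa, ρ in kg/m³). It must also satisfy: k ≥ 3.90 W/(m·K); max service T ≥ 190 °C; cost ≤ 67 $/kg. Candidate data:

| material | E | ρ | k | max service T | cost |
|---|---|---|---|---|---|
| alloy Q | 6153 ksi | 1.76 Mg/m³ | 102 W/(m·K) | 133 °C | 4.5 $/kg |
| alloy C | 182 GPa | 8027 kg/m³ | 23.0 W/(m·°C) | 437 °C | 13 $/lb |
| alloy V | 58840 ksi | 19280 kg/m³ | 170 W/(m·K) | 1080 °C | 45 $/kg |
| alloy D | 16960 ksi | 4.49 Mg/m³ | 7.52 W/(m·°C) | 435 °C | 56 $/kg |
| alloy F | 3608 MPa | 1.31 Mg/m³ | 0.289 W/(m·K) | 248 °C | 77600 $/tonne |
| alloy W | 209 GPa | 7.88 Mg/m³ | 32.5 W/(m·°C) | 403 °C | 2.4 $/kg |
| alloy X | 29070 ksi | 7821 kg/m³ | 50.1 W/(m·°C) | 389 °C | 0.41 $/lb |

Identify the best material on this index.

alloy D

Screen on constraints: k ≥ 3.90 W/(m·K); max service T ≥ 190 °C; cost ≤ 67 $/kg. Survivors: alloy C, alloy V, alloy D, alloy W, alloy X.
Normalizing units and computing the index:
  alloy C: E = 182.0 GPa, ρ = 8027 kg/m³
  alloy V: E = 405.7 GPa, ρ = 19280 kg/m³
  alloy D: E = 116.9 GPa, ρ = 4490 kg/m³
  alloy W: E = 209.0 GPa, ρ = 7880 kg/m³
  alloy X: E = 200.4 GPa, ρ = 7821 kg/m³
  alloy D: M = 1.09×10⁻³
  alloy W: M = 0.753×10⁻³
  alloy X: M = 0.748×10⁻³
  alloy C: M = 0.706×10⁻³
  alloy V: M = 0.384×10⁻³
The maximum is for alloy D.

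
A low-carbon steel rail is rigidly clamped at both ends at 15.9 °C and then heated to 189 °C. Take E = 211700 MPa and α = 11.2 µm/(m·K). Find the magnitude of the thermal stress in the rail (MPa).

410 MPa

E = 211700 MPa = 211.7 GPa.
ΔT = 173.1 K. Constrained thermal stress σ = E·α·ΔT = 211.7×10³ MPa × 11.2×10⁻⁶ × 173.1 = 410 MPa (compressive).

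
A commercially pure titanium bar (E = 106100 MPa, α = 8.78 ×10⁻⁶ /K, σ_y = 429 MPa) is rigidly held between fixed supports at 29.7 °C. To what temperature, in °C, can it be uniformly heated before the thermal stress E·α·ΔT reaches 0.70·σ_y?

E = 106100 MPa = 106.1 GPa.
E·α·ΔT = 300.3 MPa ⇒ ΔT = 300.3 / (106.1×10³ × 8.78×10⁻⁶) = 322.4 K.
T = 29.7 + 322.4 = 352.1 °C.

352 °C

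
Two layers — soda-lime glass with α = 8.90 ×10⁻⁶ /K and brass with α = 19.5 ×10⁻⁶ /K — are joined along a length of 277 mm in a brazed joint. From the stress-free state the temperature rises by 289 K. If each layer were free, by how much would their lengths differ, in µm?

849 µm

Δα = |8.90 − 19.5|×10⁻⁶/K = 10.6×10⁻⁶/K.
ΔL_mismatch = Δα·L·ΔT = 10.6×10⁻⁶ × 277.0 mm × 289.0 K = 849 µm.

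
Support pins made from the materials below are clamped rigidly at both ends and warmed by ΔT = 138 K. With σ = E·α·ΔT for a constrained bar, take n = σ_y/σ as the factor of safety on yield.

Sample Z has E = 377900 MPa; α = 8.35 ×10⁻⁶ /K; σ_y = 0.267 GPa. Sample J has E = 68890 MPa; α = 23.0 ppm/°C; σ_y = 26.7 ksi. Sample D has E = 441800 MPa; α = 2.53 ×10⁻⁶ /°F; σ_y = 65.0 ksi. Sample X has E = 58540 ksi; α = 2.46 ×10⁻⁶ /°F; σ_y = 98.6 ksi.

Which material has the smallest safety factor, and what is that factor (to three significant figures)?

sample Z, n = 0.613

With everything in SI (GPa, ×10⁻⁶/K, MPa):
  sample Z: E = 377.9, α = 8.35, σ_y = 267.0 → σ = 435 MPa, n = 0.613
  sample J: E = 68.89, α = 23.0, σ_y = 184.1 → σ = 219 MPa, n = 0.842
  sample D: E = 441.8, α = 4.55, σ_y = 448.2 → σ = 278 MPa, n = 1.61
  sample X: E = 403.6, α = 4.43, σ_y = 679.8 → σ = 247 MPa, n = 2.76
The minimum is sample Z at n = 0.613.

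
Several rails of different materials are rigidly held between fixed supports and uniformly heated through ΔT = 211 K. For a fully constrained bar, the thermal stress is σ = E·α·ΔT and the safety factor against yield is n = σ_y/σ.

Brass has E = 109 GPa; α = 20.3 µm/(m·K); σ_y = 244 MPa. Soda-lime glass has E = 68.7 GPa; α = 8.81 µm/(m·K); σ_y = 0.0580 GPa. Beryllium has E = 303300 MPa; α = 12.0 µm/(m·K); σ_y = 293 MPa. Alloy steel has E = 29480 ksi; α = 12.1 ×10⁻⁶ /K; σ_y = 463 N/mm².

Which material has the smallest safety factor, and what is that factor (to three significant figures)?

beryllium, n = 0.382

Converting E to GPa, α to ×10⁻⁶/K, σ_y to MPa, then σ and n for each:
  brass: E = 109.0, α = 20.3, σ_y = 244.0 → σ = 467 MPa, n = 0.523
  soda-lime glass: E = 68.70, α = 8.81, σ_y = 58.00 → σ = 128 MPa, n = 0.454
  beryllium: E = 303.3, α = 12.0, σ_y = 293.0 → σ = 768 MPa, n = 0.382
  alloy steel: E = 203.3, α = 12.1, σ_y = 463.0 → σ = 519 MPa, n = 0.892
The minimum is beryllium at n = 0.382.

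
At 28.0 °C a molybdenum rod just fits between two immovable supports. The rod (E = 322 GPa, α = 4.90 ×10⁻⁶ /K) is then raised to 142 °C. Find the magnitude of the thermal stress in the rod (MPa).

180 MPa

ΔT = 114.0 K. Constrained thermal stress σ = E·α·ΔT = 322.0×10³ MPa × 4.90×10⁻⁶ × 114.0 = 180 MPa (compressive).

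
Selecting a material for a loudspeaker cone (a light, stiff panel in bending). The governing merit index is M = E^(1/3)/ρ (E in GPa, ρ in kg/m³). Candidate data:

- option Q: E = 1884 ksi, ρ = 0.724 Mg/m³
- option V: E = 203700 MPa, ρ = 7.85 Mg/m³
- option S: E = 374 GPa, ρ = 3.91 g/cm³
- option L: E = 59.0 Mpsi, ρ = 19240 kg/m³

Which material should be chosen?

option Q

Normalizing units and computing the index:
  option Q: E = 12.99 GPa, ρ = 724.0 kg/m³
  option V: E = 203.7 GPa, ρ = 7850 kg/m³
  option S: E = 374.0 GPa, ρ = 3910 kg/m³
  option L: E = 406.8 GPa, ρ = 19240 kg/m³
  option Q: M = 3.25×10⁻³
  option S: M = 1.84×10⁻³
  option V: M = 0.750×10⁻³
  option L: M = 0.385×10⁻³
Option Q ranks first.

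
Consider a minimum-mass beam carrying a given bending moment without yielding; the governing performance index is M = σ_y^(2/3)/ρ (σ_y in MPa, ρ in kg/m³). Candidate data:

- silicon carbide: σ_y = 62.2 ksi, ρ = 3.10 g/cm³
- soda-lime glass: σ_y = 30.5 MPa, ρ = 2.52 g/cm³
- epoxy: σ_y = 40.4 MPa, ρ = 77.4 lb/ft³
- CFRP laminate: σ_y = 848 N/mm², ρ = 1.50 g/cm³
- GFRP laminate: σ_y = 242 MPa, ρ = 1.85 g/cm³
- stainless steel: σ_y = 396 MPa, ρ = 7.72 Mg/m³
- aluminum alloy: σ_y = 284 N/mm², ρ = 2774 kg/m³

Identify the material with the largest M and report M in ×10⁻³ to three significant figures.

In SI units:
  silicon carbide: σ_y = 428.9 MPa, ρ = 3100 kg/m³
  soda-lime glass: σ_y = 30.50 MPa, ρ = 2520 kg/m³
  epoxy: σ_y = 40.40 MPa, ρ = 1240 kg/m³
  CFRP laminate: σ_y = 848.0 MPa, ρ = 1500 kg/m³
  GFRP laminate: σ_y = 242.0 MPa, ρ = 1850 kg/m³
  stainless steel: σ_y = 396.0 MPa, ρ = 7720 kg/m³
  aluminum alloy: σ_y = 284.0 MPa, ρ = 2774 kg/m³
  CFRP laminate: M = 59.7×10⁻³
  GFRP laminate: M = 21.0×10⁻³
  silicon carbide: M = 18.3×10⁻³
  aluminum alloy: M = 15.6×10⁻³
  epoxy: M = 9.50×10⁻³
  stainless steel: M = 6.99×10⁻³
  soda-lime glass: M = 3.87×10⁻³
CFRP laminate ranks first.

CFRP laminate, M = 59.7×10⁻³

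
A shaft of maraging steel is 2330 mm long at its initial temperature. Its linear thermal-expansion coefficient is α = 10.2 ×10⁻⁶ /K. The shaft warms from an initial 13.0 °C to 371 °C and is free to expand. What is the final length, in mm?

ΔT = 371 − 13.0 = 358.0 K.
ΔL = α·L₀·ΔT = 10.2×10⁻⁶ × 2330 mm × 358.0 K = 8.51 mm.
L = L₀ + ΔL = 2330 + 8.51 = 2338.5 mm.

2338.5 mm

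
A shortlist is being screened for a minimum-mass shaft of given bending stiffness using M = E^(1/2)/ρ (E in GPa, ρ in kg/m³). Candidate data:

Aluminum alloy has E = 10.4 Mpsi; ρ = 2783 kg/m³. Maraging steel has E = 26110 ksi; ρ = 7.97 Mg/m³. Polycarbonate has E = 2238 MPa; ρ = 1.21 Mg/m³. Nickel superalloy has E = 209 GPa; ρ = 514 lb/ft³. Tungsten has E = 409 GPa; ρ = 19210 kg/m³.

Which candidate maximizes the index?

aluminum alloy

After converting to SI:
  aluminum alloy: E = 71.71 GPa, ρ = 2783 kg/m³
  maraging steel: E = 180.0 GPa, ρ = 7970 kg/m³
  polycarbonate: E = 2.238 GPa, ρ = 1210 kg/m³
  nickel superalloy: E = 209.0 GPa, ρ = 8233 kg/m³
  tungsten: E = 409.0 GPa, ρ = 19210 kg/m³
  aluminum alloy: M = 3.04×10⁻³
  nickel superalloy: M = 1.76×10⁻³
  maraging steel: M = 1.68×10⁻³
  polycarbonate: M = 1.24×10⁻³
  tungsten: M = 1.05×10⁻³
The maximum is for aluminum alloy.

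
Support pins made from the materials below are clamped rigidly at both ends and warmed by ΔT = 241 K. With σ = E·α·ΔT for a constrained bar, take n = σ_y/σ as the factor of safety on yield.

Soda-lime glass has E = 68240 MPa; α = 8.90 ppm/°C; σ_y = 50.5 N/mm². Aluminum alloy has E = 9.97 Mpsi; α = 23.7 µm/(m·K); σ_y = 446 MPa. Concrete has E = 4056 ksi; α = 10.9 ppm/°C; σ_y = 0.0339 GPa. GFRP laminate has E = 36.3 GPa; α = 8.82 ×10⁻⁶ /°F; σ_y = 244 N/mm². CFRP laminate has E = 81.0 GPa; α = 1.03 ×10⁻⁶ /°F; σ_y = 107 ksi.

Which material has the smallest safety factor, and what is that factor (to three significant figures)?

soda-lime glass, n = 0.345

Per material, after unit conversion:
  soda-lime glass: E = 68.24, α = 8.90, σ_y = 50.50 → σ = 146 MPa, n = 0.345
  aluminum alloy: E = 68.74, α = 23.7, σ_y = 446.0 → σ = 393 MPa, n = 1.14
  concrete: E = 27.97, α = 10.9, σ_y = 33.90 → σ = 73.5 MPa, n = 0.461
  GFRP laminate: E = 36.30, α = 15.9, σ_y = 244.0 → σ = 139 MPa, n = 1.76
  CFRP laminate: E = 81.00, α = 1.85, σ_y = 737.7 → σ = 36.2 MPa, n = 20.4
Soda-lime glass has the lowest safety factor, n = 0.345.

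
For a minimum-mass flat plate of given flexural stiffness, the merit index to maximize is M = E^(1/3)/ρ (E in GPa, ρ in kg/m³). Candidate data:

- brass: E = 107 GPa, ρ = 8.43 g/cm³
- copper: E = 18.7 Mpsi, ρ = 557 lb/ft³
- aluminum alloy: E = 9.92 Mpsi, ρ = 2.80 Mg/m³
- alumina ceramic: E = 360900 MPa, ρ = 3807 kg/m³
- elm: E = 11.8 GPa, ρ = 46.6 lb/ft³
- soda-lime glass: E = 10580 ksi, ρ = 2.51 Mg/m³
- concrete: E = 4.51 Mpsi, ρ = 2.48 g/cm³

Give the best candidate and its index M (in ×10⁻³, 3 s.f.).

Normalizing units and computing the index:
  brass: E = 107.0 GPa, ρ = 8430 kg/m³
  copper: E = 128.9 GPa, ρ = 8922 kg/m³
  aluminum alloy: E = 68.40 GPa, ρ = 2800 kg/m³
  alumina ceramic: E = 360.9 GPa, ρ = 3807 kg/m³
  elm: E = 11.80 GPa, ρ = 746.5 kg/m³
  soda-lime glass: E = 72.95 GPa, ρ = 2510 kg/m³
  concrete: E = 31.10 GPa, ρ = 2480 kg/m³
  elm: M = 3.05×10⁻³
  alumina ceramic: M = 1.87×10⁻³
  soda-lime glass: M = 1.66×10⁻³
  aluminum alloy: M = 1.46×10⁻³
  concrete: M = 1.27×10⁻³
  copper: M = 0.566×10⁻³
  brass: M = 0.563×10⁻³
Highest index: elm.

elm, M = 3.05×10⁻³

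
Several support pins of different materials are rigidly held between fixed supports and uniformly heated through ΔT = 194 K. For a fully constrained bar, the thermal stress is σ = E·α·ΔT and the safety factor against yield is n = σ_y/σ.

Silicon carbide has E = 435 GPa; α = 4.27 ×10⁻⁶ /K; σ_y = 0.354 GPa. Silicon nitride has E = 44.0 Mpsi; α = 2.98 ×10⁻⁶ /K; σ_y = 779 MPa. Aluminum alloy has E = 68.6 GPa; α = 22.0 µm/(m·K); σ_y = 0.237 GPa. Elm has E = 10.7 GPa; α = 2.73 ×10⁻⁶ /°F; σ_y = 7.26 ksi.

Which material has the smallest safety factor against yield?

aluminum alloy

Per material, after unit conversion:
  silicon carbide: E = 435.0, α = 4.27, σ_y = 354.0 → σ = 360 MPa, n = 0.982
  silicon nitride: E = 303.4, α = 2.98, σ_y = 779.0 → σ = 175 MPa, n = 4.44
  aluminum alloy: E = 68.60, α = 22.0, σ_y = 237.0 → σ = 293 MPa, n = 0.809
  elm: E = 10.70, α = 4.91, σ_y = 50.06 → σ = 10.2 MPa, n = 4.91
Smallest n: aluminum alloy with n = 0.809.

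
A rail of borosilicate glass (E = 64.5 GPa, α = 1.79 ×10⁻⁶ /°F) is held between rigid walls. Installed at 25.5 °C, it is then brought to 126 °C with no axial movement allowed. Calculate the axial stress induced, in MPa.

α = 1.79×10⁻⁶/°F × 9/5 = 3.22×10⁻⁶/K.
ΔT = 100.5 K. Constrained thermal stress σ = E·α·ΔT = 64.50×10³ MPa × 3.22×10⁻⁶ × 100.5 = 20.9 MPa (compressive).

20.9 MPa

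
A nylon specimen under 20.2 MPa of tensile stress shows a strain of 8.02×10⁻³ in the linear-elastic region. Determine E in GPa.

2.52 GPa

E = σ/ε = 20.2 MPa / 8.02×10⁻³ = 2519 MPa = 2.52 GPa.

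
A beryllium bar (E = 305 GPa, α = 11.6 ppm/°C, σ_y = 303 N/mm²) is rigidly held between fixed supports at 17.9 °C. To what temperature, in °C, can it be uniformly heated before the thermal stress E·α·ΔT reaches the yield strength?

σ_y = 303 N/mm² = 303.0 MPa.
E·α·ΔT = 303.0 MPa ⇒ ΔT = 303.0 / (305.0×10³ × 11.6×10⁻⁶) = 85.64 K.
T = 17.9 + 85.64 = 103.5 °C.

104 °C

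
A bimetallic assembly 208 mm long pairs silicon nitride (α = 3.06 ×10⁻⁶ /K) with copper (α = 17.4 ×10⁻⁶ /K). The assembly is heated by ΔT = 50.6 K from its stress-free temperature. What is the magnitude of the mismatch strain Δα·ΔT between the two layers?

7.26×10⁻⁴

Δα = |3.06 − 17.4|×10⁻⁶/K = 14.3×10⁻⁶/K.
Mismatch strain = Δα·ΔT = 14.3×10⁻⁶ × 50.6 = 7.26×10⁻⁴.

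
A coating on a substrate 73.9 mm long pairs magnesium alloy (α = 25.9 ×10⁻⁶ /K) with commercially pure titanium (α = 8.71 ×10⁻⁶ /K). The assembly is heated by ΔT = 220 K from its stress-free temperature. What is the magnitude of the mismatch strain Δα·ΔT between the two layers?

3.78×10⁻³

Δα = |25.9 − 8.71|×10⁻⁶/K = 17.2×10⁻⁶/K.
Mismatch strain = Δα·ΔT = 17.2×10⁻⁶ × 220.0 = 3.78×10⁻³.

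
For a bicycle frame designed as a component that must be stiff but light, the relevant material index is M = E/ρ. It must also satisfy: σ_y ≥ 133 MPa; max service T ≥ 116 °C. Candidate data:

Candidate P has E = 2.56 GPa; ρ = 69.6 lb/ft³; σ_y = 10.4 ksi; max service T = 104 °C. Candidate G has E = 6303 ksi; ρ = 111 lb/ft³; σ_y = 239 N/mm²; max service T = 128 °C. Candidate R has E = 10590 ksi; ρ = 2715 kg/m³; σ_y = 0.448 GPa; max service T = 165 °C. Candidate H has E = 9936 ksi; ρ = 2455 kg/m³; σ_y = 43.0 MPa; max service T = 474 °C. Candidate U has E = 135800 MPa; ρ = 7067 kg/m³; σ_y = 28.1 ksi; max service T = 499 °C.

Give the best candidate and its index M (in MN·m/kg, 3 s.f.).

candidate R, M = 26.9 MN·m/kg

Screen on constraints: σ_y ≥ 133 MPa; max service T ≥ 116 °C. Survivors: candidate G, candidate R, candidate U.
Putting every candidate on a common basis:
  candidate G: E = 43.46 GPa, ρ = 1778 kg/m³
  candidate R: E = 73.02 GPa, ρ = 2715 kg/m³
  candidate U: E = 135.8 GPa, ρ = 7067 kg/m³
  candidate R: M = 26.9 MN·m/kg
  candidate G: M = 24.4 MN·m/kg
  candidate U: M = 19.2 MN·m/kg
Candidate R has the largest M.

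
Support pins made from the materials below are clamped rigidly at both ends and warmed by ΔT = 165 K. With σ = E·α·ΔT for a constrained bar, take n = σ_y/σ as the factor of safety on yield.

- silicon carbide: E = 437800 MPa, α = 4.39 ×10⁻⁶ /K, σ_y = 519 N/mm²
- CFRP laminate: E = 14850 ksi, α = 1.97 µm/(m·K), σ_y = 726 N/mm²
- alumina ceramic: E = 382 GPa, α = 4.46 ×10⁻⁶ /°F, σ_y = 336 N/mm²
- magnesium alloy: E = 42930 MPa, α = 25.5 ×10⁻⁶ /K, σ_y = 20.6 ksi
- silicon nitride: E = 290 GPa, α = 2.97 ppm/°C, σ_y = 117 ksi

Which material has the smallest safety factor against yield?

alumina ceramic

With everything in SI (GPa, ×10⁻⁶/K, MPa):
  silicon carbide: E = 437.8, α = 4.39, σ_y = 519.0 → σ = 317 MPa, n = 1.64
  CFRP laminate: E = 102.4, α = 1.97, σ_y = 726.0 → σ = 33.3 MPa, n = 21.8
  alumina ceramic: E = 382.0, α = 8.03, σ_y = 336.0 → σ = 506 MPa, n = 0.664
  magnesium alloy: E = 42.93, α = 25.5, σ_y = 142.0 → σ = 181 MPa, n = 0.786
  silicon nitride: E = 290.0, α = 2.97, σ_y = 806.7 → σ = 142 MPa, n = 5.68
The minimum is alumina ceramic at n = 0.664.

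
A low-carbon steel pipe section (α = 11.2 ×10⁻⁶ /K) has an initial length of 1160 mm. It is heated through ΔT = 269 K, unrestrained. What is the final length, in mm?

1163.5 mm

ΔL = α·L₀·ΔT = 11.2×10⁻⁶ × 1160 mm × 269.0 K = 3.49 mm.
L = L₀ + ΔL = 1160 + 3.49 = 1163.5 mm.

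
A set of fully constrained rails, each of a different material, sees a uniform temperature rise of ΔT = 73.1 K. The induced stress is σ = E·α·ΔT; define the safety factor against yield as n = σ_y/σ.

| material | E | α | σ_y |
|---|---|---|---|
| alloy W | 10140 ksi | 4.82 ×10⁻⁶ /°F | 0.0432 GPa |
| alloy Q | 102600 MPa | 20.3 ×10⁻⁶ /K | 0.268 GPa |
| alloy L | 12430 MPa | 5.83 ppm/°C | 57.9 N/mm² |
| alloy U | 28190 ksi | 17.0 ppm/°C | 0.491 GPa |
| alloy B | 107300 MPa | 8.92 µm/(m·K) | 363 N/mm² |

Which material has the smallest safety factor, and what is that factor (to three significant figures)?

alloy W, n = 0.974

Converting E to GPa, α to ×10⁻⁶/K, σ_y to MPa, then σ and n for each:
  alloy W: E = 69.91, α = 8.68, σ_y = 43.20 → σ = 44.3 MPa, n = 0.974
  alloy Q: E = 102.6, α = 20.3, σ_y = 268.0 → σ = 152 MPa, n = 1.76
  alloy L: E = 12.43, α = 5.83, σ_y = 57.90 → σ = 5.30 MPa, n = 10.9
  alloy U: E = 194.4, α = 17.0, σ_y = 491.0 → σ = 242 MPa, n = 2.03
  alloy B: E = 107.3, α = 8.92, σ_y = 363.0 → σ = 70.0 MPa, n = 5.19
Alloy W has the lowest safety factor, n = 0.974.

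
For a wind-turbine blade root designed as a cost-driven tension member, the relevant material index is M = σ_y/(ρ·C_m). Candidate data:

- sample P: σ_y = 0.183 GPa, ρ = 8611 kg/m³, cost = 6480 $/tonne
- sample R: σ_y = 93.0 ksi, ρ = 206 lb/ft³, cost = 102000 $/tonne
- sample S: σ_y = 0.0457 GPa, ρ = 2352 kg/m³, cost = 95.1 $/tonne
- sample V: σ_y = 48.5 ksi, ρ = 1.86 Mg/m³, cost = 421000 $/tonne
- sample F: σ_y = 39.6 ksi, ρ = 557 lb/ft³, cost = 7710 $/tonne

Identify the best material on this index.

Normalizing units and computing the index:
  sample P: σ_y = 183.0 MPa, ρ = 8611 kg/m³, cost = 6.480 $/kg
  sample R: σ_y = 641.2 MPa, ρ = 3300 kg/m³, cost = 102.0 $/kg
  sample S: σ_y = 45.70 MPa, ρ = 2352 kg/m³, cost = 0.09510 $/kg
  sample V: σ_y = 334.4 MPa, ρ = 1860 kg/m³, cost = 421.0 $/kg
  sample F: σ_y = 273.0 MPa, ρ = 8922 kg/m³, cost = 7.710 $/kg
  sample S: M = 204 kN·m per $
  sample F: M = 3.97 kN·m per $
  sample P: M = 3.28 kN·m per $
  sample R: M = 1.91 kN·m per $
  sample V: M = 0.427 kN·m per $
Sample S ranks first.

sample S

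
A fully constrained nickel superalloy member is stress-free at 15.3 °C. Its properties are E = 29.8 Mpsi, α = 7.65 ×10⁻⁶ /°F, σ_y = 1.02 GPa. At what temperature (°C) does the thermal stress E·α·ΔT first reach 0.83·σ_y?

E = 29.8 Mpsi = 205.5 GPa.
α = 7.65×10⁻⁶/°F × 9/5 = 13.8×10⁻⁶/K.
σ_y = 1.02 GPa = 1020 MPa.
E·α·ΔT = 846.6 MPa ⇒ ΔT = 846.6 / (205.5×10³ × 13.8×10⁻⁶) = 299.2 K.
T = 15.3 + 299.2 = 314.5 °C.

315 °C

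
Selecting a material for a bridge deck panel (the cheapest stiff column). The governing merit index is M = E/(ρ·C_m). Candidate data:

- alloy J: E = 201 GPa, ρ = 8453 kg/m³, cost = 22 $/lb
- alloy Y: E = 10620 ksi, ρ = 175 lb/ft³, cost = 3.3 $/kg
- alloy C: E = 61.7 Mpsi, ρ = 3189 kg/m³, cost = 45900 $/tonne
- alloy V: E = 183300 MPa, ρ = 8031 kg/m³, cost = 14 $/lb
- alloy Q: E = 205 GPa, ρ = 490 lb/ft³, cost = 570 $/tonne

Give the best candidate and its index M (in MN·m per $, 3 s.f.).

alloy Q, M = 45.8 MN·m per $

Normalizing units and computing the index:
  alloy J: E = 201.0 GPa, ρ = 8453 kg/m³, cost = 48.50 $/kg
  alloy Y: E = 73.22 GPa, ρ = 2803 kg/m³, cost = 3.300 $/kg
  alloy C: E = 425.4 GPa, ρ = 3189 kg/m³, cost = 45.90 $/kg
  alloy V: E = 183.3 GPa, ρ = 8031 kg/m³, cost = 30.86 $/kg
  alloy Q: E = 205.0 GPa, ρ = 7849 kg/m³, cost = 0.5700 $/kg
  alloy Q: M = 45.8 MN·m per $
  alloy Y: M = 7.92 MN·m per $
  alloy C: M = 2.91 MN·m per $
  alloy V: M = 0.739 MN·m per $
  alloy J: M = 0.490 MN·m per $
Alloy Q has the largest M.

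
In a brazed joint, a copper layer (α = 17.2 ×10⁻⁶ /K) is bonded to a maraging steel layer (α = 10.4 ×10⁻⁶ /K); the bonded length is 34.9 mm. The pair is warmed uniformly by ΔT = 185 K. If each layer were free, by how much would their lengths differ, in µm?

43.9 µm

Δα = |17.2 − 10.4|×10⁻⁶/K = 6.80×10⁻⁶/K.
ΔL_mismatch = Δα·L·ΔT = 6.80×10⁻⁶ × 34.9 mm × 185.0 K = 43.9 µm.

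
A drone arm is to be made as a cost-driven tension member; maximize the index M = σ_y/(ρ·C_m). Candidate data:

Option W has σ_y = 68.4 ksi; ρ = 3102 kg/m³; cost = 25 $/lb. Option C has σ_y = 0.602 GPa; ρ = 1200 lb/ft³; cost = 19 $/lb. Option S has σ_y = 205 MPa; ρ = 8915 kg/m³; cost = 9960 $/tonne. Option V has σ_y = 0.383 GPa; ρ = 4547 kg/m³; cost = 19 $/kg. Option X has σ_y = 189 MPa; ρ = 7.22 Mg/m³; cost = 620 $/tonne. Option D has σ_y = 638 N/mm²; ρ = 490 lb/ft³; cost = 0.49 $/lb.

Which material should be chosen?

Normalizing units and computing the index:
  option W: σ_y = 471.6 MPa, ρ = 3102 kg/m³, cost = 55.11 $/kg
  option C: σ_y = 602.0 MPa, ρ = 19220 kg/m³, cost = 41.89 $/kg
  option S: σ_y = 205.0 MPa, ρ = 8915 kg/m³, cost = 9.960 $/kg
  option V: σ_y = 383.0 MPa, ρ = 4547 kg/m³, cost = 19.00 $/kg
  option X: σ_y = 189.0 MPa, ρ = 7220 kg/m³, cost = 0.6200 $/kg
  option D: σ_y = 638.0 MPa, ρ = 7849 kg/m³, cost = 1.080 $/kg
  option D: M = 75.2 kN·m per $
  option X: M = 42.2 kN·m per $
  option V: M = 4.43 kN·m per $
  option W: M = 2.76 kN·m per $
  option S: M = 2.31 kN·m per $
  option C: M = 0.748 kN·m per $
Option D ranks first.

option D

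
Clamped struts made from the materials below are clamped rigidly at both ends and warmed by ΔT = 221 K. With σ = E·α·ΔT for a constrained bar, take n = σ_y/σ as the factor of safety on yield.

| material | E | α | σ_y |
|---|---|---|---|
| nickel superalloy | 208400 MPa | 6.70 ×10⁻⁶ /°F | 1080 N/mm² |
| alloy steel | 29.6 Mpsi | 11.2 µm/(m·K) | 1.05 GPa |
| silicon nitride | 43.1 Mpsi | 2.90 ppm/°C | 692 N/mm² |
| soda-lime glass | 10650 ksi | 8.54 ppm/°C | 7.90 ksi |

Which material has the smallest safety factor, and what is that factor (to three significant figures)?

soda-lime glass, n = 0.393

In consistent units (E in GPa, α in ×10⁻⁶/K, σ_y in MPa):
  nickel superalloy: E = 208.4, α = 12.1, σ_y = 1080 → σ = 555 MPa, n = 1.94
  alloy steel: E = 204.1, α = 11.2, σ_y = 1050 → σ = 505 MPa, n = 2.08
  silicon nitride: E = 297.2, α = 2.90, σ_y = 692.0 → σ = 190 MPa, n = 3.63
  soda-lime glass: E = 73.43, α = 8.54, σ_y = 54.47 → σ = 139 MPa, n = 0.393
The minimum is soda-lime glass at n = 0.393.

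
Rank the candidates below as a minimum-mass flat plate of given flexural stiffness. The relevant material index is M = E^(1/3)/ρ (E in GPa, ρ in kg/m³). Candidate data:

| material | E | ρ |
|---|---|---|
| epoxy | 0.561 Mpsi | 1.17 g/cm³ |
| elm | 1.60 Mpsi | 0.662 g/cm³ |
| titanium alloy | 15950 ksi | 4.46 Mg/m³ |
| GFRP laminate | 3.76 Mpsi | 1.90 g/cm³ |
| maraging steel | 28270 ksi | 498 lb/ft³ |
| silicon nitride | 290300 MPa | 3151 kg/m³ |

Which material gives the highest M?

Normalizing units and computing the index:
  epoxy: E = 3.868 GPa, ρ = 1170 kg/m³
  elm: E = 11.03 GPa, ρ = 662.0 kg/m³
  titanium alloy: E = 110.0 GPa, ρ = 4460 kg/m³
  GFRP laminate: E = 25.92 GPa, ρ = 1900 kg/m³
  maraging steel: E = 194.9 GPa, ρ = 7977 kg/m³
  silicon nitride: E = 290.3 GPa, ρ = 3151 kg/m³
  elm: M = 3.36×10⁻³
  silicon nitride: M = 2.10×10⁻³
  GFRP laminate: M = 1.56×10⁻³
  epoxy: M = 1.34×10⁻³
  titanium alloy: M = 1.07×10⁻³
  maraging steel: M = 0.727×10⁻³
The maximum is for elm.

elm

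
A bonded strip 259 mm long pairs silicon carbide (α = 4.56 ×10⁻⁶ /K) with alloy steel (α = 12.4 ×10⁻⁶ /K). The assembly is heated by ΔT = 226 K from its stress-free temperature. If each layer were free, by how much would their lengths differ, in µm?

459 µm

Δα = |4.56 − 12.4|×10⁻⁶/K = 7.84×10⁻⁶/K.
ΔL_mismatch = Δα·L·ΔT = 7.84×10⁻⁶ × 259.0 mm × 226.0 K = 459 µm.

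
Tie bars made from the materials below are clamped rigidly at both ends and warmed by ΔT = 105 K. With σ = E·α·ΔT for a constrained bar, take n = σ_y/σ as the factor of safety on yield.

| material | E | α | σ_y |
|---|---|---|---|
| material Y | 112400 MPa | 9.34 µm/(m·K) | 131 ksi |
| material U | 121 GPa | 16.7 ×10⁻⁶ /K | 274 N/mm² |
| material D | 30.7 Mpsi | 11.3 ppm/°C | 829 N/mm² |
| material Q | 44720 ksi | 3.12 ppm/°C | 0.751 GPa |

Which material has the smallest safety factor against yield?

With everything in SI (GPa, ×10⁻⁶/K, MPa):
  material Y: E = 112.4, α = 9.34, σ_y = 903.2 → σ = 110 MPa, n = 8.19
  material U: E = 121.0, α = 16.7, σ_y = 274.0 → σ = 212 MPa, n = 1.29
  material D: E = 211.7, α = 11.3, σ_y = 829.0 → σ = 251 MPa, n = 3.30
  material Q: E = 308.3, α = 3.12, σ_y = 751.0 → σ = 101 MPa, n = 7.43
Smallest n: material U with n = 1.29.

material U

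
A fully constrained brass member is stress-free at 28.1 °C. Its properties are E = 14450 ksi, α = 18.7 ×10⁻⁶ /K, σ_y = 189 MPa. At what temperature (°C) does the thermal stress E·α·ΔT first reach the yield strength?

130 °C

E = 14450 ksi = 99.63 GPa.
E·α·ΔT = 189.0 MPa ⇒ ΔT = 189.0 / (99.63×10³ × 18.7×10⁻⁶) = 101.4 K.
T = 28.1 + 101.4 = 129.5 °C.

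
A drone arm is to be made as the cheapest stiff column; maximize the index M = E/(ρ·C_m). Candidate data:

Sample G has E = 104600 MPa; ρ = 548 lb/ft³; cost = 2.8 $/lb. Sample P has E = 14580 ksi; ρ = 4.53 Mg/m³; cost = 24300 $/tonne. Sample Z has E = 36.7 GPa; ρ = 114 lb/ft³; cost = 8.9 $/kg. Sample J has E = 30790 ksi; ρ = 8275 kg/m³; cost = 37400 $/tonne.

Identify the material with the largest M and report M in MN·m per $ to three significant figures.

sample Z, M = 2.26 MN·m per $

Convert each candidate to consistent units, then evaluate M:
  sample G: E = 104.6 GPa, ρ = 8778 kg/m³, cost = 6.173 $/kg
  sample P: E = 100.5 GPa, ρ = 4530 kg/m³, cost = 24.30 $/kg
  sample Z: E = 36.70 GPa, ρ = 1826 kg/m³, cost = 8.900 $/kg
  sample J: E = 212.3 GPa, ρ = 8275 kg/m³, cost = 37.40 $/kg
  sample Z: M = 2.26 MN·m per $
  sample G: M = 1.93 MN·m per $
  sample P: M = 0.913 MN·m per $
  sample J: M = 0.686 MN·m per $
Sample Z ranks first.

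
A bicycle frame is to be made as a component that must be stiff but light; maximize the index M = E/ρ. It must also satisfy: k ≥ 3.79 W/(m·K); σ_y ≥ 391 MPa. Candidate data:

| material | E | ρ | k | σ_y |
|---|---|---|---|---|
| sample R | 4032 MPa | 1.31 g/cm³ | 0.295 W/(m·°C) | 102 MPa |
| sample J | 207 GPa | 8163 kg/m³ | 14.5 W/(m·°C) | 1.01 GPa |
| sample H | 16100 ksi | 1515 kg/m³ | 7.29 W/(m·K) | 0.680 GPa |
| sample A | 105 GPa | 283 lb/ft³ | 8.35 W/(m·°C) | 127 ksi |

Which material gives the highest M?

sample H

Screen on constraints: k ≥ 3.79 W/(m·K); σ_y ≥ 391 MPa. Survivors: sample J, sample H, sample A.
In SI units:
  sample J: E = 207.0 GPa, ρ = 8163 kg/m³
  sample H: E = 111.0 GPa, ρ = 1515 kg/m³
  sample A: E = 105.0 GPa, ρ = 4533 kg/m³
  sample H: M = 73.3 MN·m/kg
  sample J: M = 25.4 MN·m/kg
  sample A: M = 23.2 MN·m/kg
Sample H has the largest M.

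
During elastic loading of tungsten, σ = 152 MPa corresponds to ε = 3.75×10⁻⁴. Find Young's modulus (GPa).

E = σ/ε = 152 MPa / 3.75×10⁻⁴ = 405300 MPa = 405 GPa.

405 GPa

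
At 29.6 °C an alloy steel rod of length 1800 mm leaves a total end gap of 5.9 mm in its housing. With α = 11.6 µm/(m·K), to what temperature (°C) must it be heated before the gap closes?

312 °C

α·L₀·ΔT = 5.9 mm ⇒ ΔT = 5.9 / (11.6×10⁻⁶ × 1800.0) = 282.6 K.
T = 29.6 + 282.6 = 312.2 °C.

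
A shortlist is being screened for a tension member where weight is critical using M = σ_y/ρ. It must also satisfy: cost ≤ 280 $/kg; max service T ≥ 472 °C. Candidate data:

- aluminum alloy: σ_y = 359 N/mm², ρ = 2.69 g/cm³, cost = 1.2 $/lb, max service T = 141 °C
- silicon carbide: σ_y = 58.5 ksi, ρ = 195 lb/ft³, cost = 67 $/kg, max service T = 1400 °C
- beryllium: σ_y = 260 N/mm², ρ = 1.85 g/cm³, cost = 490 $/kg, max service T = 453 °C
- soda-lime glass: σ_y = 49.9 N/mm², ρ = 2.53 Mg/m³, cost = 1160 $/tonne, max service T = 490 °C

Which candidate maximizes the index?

silicon carbide

Screen on constraints: cost ≤ 280 $/kg; max service T ≥ 472 °C. Survivors: silicon carbide, soda-lime glass.
After converting to SI:
  silicon carbide: σ_y = 403.3 MPa, ρ = 3124 kg/m³
  soda-lime glass: σ_y = 49.90 MPa, ρ = 2530 kg/m³
  silicon carbide: M = 129 kN·m/kg
  soda-lime glass: M = 19.7 kN·m/kg
Highest index: silicon carbide.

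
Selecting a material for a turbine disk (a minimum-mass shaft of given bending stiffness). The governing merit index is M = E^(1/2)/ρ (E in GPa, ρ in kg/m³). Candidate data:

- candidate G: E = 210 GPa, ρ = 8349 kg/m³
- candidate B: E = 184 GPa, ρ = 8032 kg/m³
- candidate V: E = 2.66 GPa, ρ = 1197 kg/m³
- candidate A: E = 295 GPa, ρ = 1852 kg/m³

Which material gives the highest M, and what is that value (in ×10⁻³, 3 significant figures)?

candidate A, M = 9.27×10⁻³

Per-candidate index values:
  candidate A: M = 9.27×10⁻³
  candidate G: M = 1.74×10⁻³
  candidate B: M = 1.69×10⁻³
  candidate V: M = 1.36×10⁻³
Highest index: candidate A.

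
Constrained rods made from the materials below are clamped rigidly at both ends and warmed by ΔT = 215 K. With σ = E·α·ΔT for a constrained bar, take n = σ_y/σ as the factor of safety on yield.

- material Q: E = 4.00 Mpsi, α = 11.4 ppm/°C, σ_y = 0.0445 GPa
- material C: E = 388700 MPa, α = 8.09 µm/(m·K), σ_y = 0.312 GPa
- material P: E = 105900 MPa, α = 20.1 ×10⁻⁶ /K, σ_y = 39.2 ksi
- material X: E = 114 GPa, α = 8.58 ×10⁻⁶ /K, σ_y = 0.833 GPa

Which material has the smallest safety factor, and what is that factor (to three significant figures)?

In consistent units (E in GPa, α in ×10⁻⁶/K, σ_y in MPa):
  material Q: E = 27.58, α = 11.4, σ_y = 44.50 → σ = 67.6 MPa, n = 0.658
  material C: E = 388.7, α = 8.09, σ_y = 312.0 → σ = 676 MPa, n = 0.461
  material P: E = 105.9, α = 20.1, σ_y = 270.3 → σ = 458 MPa, n = 0.591
  material X: E = 114.0, α = 8.58, σ_y = 833.0 → σ = 210 MPa, n = 3.96
Material C has the lowest safety factor, n = 0.461.

material C, n = 0.461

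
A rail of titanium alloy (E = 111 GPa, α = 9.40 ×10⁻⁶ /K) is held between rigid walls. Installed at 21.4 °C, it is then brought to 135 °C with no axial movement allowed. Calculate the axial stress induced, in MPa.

119 MPa

ΔT = 113.6 K. Constrained thermal stress σ = E·α·ΔT = 111.0×10³ MPa × 9.40×10⁻⁶ × 113.6 = 119 MPa (compressive).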